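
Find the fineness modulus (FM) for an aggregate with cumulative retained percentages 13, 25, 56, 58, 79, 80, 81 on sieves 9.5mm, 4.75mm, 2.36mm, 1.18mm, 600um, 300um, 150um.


FM = sum(cumulative % retained) / 100
= 392 / 100
= 3.92

3.92


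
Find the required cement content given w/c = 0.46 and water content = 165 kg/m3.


Cement = water / (w/c)
= 165 / 0.46
= 358.7 kg/m3

358.7


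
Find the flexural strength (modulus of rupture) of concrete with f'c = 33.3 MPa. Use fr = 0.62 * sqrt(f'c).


fr = 0.62 * sqrt(33.3)
= 3.578 MPa

3.578


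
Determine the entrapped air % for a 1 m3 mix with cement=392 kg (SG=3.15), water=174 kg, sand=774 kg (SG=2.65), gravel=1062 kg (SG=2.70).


Vol cement = 392 / (3.15 * 1000) = 0.124444 m3
Vol water = 174 / 1000 = 0.174 m3
Vol sand = 774 / (2.65 * 1000) = 0.292075 m3
Vol gravel = 1062 / (2.70 * 1000) = 0.393333 m3
Total solid + water volume = 0.983853 m3
Air = (1 - 0.983853) * 100 = 1.61%

1.61


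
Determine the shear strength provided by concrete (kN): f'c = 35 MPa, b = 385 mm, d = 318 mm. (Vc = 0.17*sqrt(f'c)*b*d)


Vc = 0.17 * sqrt(35) * 385 * 318 / 1000
= 123.13 kN

123.13


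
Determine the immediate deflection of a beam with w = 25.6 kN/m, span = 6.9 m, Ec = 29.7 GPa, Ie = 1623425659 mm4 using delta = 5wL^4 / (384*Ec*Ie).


Convert: L = 6.9 m = 6900 mm, Ec = 29.7 GPa = 29700 MPa
delta = 5 * 25.6 * 6900^4 / (384 * 29700 * 1623425659)
= 15.67 mm

15.67


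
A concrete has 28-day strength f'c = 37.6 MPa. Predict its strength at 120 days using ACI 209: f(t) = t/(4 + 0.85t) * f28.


f(120) = 120 / (4 + 0.85 * 120) * 37.6
= 120 / 106.0 * 37.6
= 42.57 MPa

42.57


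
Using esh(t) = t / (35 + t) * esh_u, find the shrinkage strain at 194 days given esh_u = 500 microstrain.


esh(194) = 194 / (35 + 194) * 500
= 194 / 229 * 500
= 423.6 microstrain

423.6


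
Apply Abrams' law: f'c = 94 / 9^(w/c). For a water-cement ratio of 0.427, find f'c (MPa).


f'c = 94 / 9^0.427
= 94 / 2.555
= 36.78 MPa

36.78


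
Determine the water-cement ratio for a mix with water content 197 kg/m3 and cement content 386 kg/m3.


w/c = water / cement
w/c = 197 / 386 = 0.51

0.51


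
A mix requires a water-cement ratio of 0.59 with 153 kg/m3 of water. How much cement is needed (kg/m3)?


Cement = water / (w/c)
= 153 / 0.59
= 259.3 kg/m3

259.3


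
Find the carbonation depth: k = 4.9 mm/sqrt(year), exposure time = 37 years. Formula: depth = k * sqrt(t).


depth = k * sqrt(t)
= 4.9 * sqrt(37)
= 29.81 mm

29.81


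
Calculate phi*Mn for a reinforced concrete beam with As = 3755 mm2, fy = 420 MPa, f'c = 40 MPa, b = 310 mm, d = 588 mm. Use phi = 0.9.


a = As * fy / (0.85 * f'c * b)
= 3755 * 420 / (0.85 * 40 * 310)
= 149.63 mm
Mn = As * fy * (d - a/2) / 10^6
= 809.3441 kN-m
phi*Mn = 0.9 * 809.3441 = 728.41 kN-m

728.41


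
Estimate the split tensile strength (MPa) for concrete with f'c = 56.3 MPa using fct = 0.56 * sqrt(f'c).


fct = 0.56 * sqrt(56.3)
= 0.56 * 7.503
= 4.202 MPa

4.202


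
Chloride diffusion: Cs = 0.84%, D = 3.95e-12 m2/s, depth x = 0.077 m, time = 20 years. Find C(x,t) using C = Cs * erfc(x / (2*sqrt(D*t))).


t_seconds = 20 * 365.25 * 24 * 3600 = 631152000.0 s
arg = 0.077 / (2 * sqrt(3.95e-12 * 631152000.0))
= 0.7711
erfc(0.7711) = 0.2755
C = 0.84 * 0.2755 = 0.2314%

0.2314


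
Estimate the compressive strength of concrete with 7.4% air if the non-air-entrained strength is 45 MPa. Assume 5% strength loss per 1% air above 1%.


Strength loss = (7.4 - 1) * 5 = 32.0%
f'c = 45 * (1 - 32.0/100)
= 30.6 MPa

30.6


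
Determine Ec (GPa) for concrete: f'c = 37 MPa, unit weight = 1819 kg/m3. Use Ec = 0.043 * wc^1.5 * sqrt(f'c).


Ec = 0.043 * 1819^1.5 * sqrt(37) / 1000
= 20.29 GPa

20.29


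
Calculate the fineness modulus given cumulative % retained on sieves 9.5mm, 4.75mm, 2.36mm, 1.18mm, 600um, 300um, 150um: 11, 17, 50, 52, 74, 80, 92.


FM = sum(cumulative % retained) / 100
= 376 / 100
= 3.76

3.76


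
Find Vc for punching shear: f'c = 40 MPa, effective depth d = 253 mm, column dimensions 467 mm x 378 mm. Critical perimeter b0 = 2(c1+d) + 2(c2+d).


b0 = 2*(467 + 253) + 2*(378 + 253) = 2702 mm
Vc = 0.33 * sqrt(40) * 2702 * 253 / 1000
= 1426.76 kN

1426.76


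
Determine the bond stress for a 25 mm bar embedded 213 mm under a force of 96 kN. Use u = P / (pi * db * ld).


u = P / (pi * db * ld)
= 96 * 1000 / (pi * 25 * 213)
= 5.739 MPa

5.739


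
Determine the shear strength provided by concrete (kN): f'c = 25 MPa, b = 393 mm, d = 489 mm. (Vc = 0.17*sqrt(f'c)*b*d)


Vc = 0.17 * sqrt(25) * 393 * 489 / 1000
= 163.35 kN

163.35


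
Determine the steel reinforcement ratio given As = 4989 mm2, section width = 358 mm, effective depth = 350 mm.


rho = As / (b * d)
= 4989 / (358 * 350)
= 0.0398

0.0398


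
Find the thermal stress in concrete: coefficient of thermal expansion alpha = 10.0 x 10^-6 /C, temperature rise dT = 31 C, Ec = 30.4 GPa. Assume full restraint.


sigma = alpha * dT * Ec
= 10.0e-6 * 31 * 30.4 * 1000
= 9.424 MPa

9.424


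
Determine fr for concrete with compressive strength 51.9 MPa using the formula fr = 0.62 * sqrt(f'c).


fr = 0.62 * sqrt(51.9)
= 4.467 MPa

4.467


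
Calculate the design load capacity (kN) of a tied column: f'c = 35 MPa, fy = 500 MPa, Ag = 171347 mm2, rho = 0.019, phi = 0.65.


Ast = rho * Ag = 0.019 * 171347 = 3255.593 mm2
phi*Pn = 0.65 * 0.80 * (0.85 * 35 * (171347 - 3255.593) + 500 * 3255.593) / 1000
= 3446.83 kN

3446.83


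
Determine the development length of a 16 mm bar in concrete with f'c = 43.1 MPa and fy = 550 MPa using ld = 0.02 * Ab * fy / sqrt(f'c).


Ab = pi * 16^2 / 4 = 201.062 mm2
ld = 0.02 * 201.062 * 550 / sqrt(43.1)
= 336.9 mm

336.9


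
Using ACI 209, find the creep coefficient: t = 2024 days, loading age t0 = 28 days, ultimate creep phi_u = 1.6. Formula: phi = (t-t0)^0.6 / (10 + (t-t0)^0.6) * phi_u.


dt = 2024 - 28 = 1996
phi = 1996^0.6 / (10 + 1996^0.6) * 1.6
= 1.448

1.448


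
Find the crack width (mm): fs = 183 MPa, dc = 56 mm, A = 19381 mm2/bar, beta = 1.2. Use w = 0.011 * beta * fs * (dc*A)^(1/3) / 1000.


w = 0.011 * beta * fs * (dc * A)^(1/3) / 1000
= 0.011 * 1.2 * 183 * (56 * 19381)^(1/3) / 1000
= 0.248 mm

0.248


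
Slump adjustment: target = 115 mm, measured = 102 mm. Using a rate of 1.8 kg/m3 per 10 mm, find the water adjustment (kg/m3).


Difference = 115 - 102 = 13 mm
Water adjustment = 13 * 1.8 / 10 = 2.3 kg/m3

2.3


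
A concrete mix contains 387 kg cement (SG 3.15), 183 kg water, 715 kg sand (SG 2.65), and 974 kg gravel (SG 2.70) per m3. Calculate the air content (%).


Vol cement = 387 / (3.15 * 1000) = 0.122857 m3
Vol water = 183 / 1000 = 0.183 m3
Vol sand = 715 / (2.65 * 1000) = 0.269811 m3
Vol gravel = 974 / (2.70 * 1000) = 0.360741 m3
Total solid + water volume = 0.936409 m3
Air = (1 - 0.936409) * 100 = 6.36%

6.36


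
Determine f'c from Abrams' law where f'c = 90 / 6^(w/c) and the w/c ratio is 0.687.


f'c = 90 / 6^0.687
= 90 / 3.424
= 26.28 MPa

26.28


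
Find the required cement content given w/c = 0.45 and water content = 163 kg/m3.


Cement = water / (w/c)
= 163 / 0.45
= 362.2 kg/m3

362.2


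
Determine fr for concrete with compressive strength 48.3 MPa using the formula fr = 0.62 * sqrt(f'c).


fr = 0.62 * sqrt(48.3)
= 4.309 MPa

4.309


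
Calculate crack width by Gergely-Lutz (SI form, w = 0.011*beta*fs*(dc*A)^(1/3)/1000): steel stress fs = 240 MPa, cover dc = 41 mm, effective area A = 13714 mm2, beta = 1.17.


w = 0.011 * beta * fs * (dc * A)^(1/3) / 1000
= 0.011 * 1.17 * 240 * (41 * 13714)^(1/3) / 1000
= 0.255 mm

0.255


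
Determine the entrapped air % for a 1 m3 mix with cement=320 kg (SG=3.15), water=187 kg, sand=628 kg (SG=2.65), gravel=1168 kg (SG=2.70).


Vol cement = 320 / (3.15 * 1000) = 0.101587 m3
Vol water = 187 / 1000 = 0.187 m3
Vol sand = 628 / (2.65 * 1000) = 0.236981 m3
Vol gravel = 1168 / (2.70 * 1000) = 0.432593 m3
Total solid + water volume = 0.958161 m3
Air = (1 - 0.958161) * 100 = 4.18%

4.18


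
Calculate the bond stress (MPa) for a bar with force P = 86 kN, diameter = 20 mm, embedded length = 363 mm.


u = P / (pi * db * ld)
= 86 * 1000 / (pi * 20 * 363)
= 3.771 MPa

3.771


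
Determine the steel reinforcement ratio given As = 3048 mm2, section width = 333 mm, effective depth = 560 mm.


rho = As / (b * d)
= 3048 / (333 * 560)
= 0.0163

0.0163


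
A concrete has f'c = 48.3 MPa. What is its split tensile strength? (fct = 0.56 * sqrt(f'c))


fct = 0.56 * sqrt(48.3)
= 0.56 * 6.95
= 3.892 MPa

3.892


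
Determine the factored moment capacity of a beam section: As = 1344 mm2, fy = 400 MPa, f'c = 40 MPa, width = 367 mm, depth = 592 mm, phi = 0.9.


a = As * fy / (0.85 * f'c * b)
= 1344 * 400 / (0.85 * 40 * 367)
= 43.0838 mm
Mn = As * fy * (d - a/2) / 10^6
= 306.6783 kN-m
phi*Mn = 0.9 * 306.6783 = 276.01 kN-m

276.01


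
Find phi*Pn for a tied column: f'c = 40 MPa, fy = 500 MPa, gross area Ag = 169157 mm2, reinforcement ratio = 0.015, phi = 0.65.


Ast = rho * Ag = 0.015 * 169157 = 2537.355 mm2
phi*Pn = 0.65 * 0.80 * (0.85 * 40 * (169157 - 2537.355) + 500 * 2537.355) / 1000
= 3605.55 kN

3605.55


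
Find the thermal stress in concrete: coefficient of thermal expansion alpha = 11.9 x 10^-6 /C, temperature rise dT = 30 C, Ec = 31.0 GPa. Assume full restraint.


sigma = alpha * dT * Ec
= 11.9e-6 * 30 * 31.0 * 1000
= 11.067 MPa

11.067


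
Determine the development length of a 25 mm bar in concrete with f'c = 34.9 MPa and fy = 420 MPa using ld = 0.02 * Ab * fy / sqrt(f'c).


Ab = pi * 25^2 / 4 = 490.874 mm2
ld = 0.02 * 490.874 * 420 / sqrt(34.9)
= 698.0 mm

698.0


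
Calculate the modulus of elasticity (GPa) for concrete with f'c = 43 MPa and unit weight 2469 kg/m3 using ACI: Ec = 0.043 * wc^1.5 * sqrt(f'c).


Ec = 0.043 * 2469^1.5 * sqrt(43) / 1000
= 34.59 GPa

34.59


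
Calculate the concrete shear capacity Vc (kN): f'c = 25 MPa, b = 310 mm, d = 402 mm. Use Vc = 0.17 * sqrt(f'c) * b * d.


Vc = 0.17 * sqrt(25) * 310 * 402 / 1000
= 105.93 kN

105.93


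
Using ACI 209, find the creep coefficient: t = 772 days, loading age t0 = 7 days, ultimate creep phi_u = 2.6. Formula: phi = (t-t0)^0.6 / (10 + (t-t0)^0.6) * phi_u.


dt = 772 - 7 = 765
phi = 765^0.6 / (10 + 765^0.6) * 2.6
= 2.192

2.192


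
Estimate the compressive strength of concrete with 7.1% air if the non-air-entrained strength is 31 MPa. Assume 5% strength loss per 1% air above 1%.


Strength loss = (7.1 - 1) * 5 = 30.5%
f'c = 31 * (1 - 30.5/100)
= 21.55 MPa

21.55


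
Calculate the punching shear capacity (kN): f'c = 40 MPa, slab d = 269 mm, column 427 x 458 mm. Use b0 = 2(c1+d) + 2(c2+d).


b0 = 2*(427 + 269) + 2*(458 + 269) = 2846 mm
Vc = 0.33 * sqrt(40) * 2846 * 269 / 1000
= 1597.83 kN

1597.83


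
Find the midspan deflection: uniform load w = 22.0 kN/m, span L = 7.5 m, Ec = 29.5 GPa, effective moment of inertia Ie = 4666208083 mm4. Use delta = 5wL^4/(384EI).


Convert: L = 7.5 m = 7500 mm, Ec = 29.5 GPa = 29500 MPa
delta = 5 * 22.0 * 7500^4 / (384 * 29500 * 4666208083)
= 6.58 mm

6.58


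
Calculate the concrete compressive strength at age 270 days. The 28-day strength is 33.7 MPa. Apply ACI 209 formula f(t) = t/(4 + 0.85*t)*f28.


f(270) = 270 / (4 + 0.85 * 270) * 33.7
= 270 / 233.5 * 33.7
= 38.97 MPa

38.97


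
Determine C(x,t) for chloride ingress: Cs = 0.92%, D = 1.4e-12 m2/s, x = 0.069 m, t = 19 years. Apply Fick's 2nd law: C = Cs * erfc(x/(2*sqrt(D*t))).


t_seconds = 19 * 365.25 * 24 * 3600 = 599594400.0 s
arg = 0.069 / (2 * sqrt(1.4e-12 * 599594400.0))
= 1.1908
erfc(1.1908) = 0.0922
C = 0.92 * 0.0922 = 0.0848%

0.0848


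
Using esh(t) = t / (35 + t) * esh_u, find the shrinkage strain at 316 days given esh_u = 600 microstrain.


esh(316) = 316 / (35 + 316) * 600
= 316 / 351 * 600
= 540.2 microstrain

540.2


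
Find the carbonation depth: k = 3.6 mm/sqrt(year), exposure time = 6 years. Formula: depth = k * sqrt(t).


depth = k * sqrt(t)
= 3.6 * sqrt(6)
= 8.82 mm

8.82


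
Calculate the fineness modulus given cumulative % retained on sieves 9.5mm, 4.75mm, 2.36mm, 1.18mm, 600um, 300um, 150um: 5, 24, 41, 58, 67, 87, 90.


FM = sum(cumulative % retained) / 100
= 372 / 100
= 3.72

3.72


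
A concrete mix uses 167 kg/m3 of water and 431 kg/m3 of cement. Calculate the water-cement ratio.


w/c = water / cement
w/c = 167 / 431 = 0.387

0.387


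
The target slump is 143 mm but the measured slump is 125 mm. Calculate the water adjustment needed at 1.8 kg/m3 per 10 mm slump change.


Difference = 143 - 125 = 18 mm
Water adjustment = 18 * 1.8 / 10 = 3.2 kg/m3

3.2


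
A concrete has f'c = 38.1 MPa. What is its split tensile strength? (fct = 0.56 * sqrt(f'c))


fct = 0.56 * sqrt(38.1)
= 0.56 * 6.173
= 3.457 MPa

3.457


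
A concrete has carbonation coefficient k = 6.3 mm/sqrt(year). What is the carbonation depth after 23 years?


depth = k * sqrt(t)
= 6.3 * sqrt(23)
= 30.21 mm

30.21


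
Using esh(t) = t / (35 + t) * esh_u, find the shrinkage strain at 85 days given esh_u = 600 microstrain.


esh(85) = 85 / (35 + 85) * 600
= 85 / 120 * 600
= 425.0 microstrain

425.0


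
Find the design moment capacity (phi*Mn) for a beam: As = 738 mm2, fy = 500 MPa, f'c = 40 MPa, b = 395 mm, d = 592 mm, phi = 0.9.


a = As * fy / (0.85 * f'c * b)
= 738 * 500 / (0.85 * 40 * 395)
= 27.4758 mm
Mn = As * fy * (d - a/2) / 10^6
= 213.3787 kN-m
phi*Mn = 0.9 * 213.3787 = 192.04 kN-m

192.04


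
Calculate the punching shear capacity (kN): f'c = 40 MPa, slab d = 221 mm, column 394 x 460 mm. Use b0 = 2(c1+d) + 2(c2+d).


b0 = 2*(394 + 221) + 2*(460 + 221) = 2592 mm
Vc = 0.33 * sqrt(40) * 2592 * 221 / 1000
= 1195.56 kN

1195.56


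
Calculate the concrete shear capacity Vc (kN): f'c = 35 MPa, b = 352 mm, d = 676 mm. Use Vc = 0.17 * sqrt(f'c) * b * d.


Vc = 0.17 * sqrt(35) * 352 * 676 / 1000
= 239.32 kN

239.32


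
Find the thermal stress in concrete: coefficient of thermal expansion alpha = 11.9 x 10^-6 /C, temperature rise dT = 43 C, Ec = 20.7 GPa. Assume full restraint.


sigma = alpha * dT * Ec
= 11.9e-6 * 43 * 20.7 * 1000
= 10.592 MPa

10.592


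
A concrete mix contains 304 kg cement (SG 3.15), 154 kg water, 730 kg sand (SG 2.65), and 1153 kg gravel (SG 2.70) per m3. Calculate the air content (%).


Vol cement = 304 / (3.15 * 1000) = 0.096508 m3
Vol water = 154 / 1000 = 0.154 m3
Vol sand = 730 / (2.65 * 1000) = 0.275472 m3
Vol gravel = 1153 / (2.70 * 1000) = 0.427037 m3
Total solid + water volume = 0.953017 m3
Air = (1 - 0.953017) * 100 = 4.7%

4.7


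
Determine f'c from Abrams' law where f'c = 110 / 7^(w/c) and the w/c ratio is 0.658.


f'c = 110 / 7^0.658
= 110 / 3.598
= 30.57 MPa

30.57


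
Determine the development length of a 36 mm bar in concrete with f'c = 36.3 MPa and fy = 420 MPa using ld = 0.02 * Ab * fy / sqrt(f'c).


Ab = pi * 36^2 / 4 = 1017.876 mm2
ld = 0.02 * 1017.876 * 420 / sqrt(36.3)
= 1419.1 mm

1419.1


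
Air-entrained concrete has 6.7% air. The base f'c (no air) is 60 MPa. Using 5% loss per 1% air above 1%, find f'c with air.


Strength loss = (6.7 - 1) * 5 = 28.5%
f'c = 60 * (1 - 28.5/100)
= 42.9 MPa

42.9


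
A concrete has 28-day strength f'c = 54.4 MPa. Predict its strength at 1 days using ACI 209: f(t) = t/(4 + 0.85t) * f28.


f(1) = 1 / (4 + 0.85 * 1) * 54.4
= 1 / 4.85 * 54.4
= 11.22 MPa

11.22


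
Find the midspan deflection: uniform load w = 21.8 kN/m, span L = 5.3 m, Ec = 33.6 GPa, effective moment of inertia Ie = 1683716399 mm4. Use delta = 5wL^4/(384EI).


Convert: L = 5.3 m = 5300 mm, Ec = 33.6 GPa = 33600 MPa
delta = 5 * 21.8 * 5300^4 / (384 * 33600 * 1683716399)
= 3.96 mm

3.96


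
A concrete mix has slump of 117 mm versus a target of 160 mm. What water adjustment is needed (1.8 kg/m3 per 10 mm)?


Difference = 160 - 117 = 43 mm
Water adjustment = 43 * 1.8 / 10 = 7.7 kg/m3

7.7


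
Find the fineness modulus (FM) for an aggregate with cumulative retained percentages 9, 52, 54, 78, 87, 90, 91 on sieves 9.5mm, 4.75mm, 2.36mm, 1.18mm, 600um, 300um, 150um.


FM = sum(cumulative % retained) / 100
= 461 / 100
= 4.61

4.61


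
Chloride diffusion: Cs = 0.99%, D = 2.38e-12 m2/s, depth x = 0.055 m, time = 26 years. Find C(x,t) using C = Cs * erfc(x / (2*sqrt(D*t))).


t_seconds = 26 * 365.25 * 24 * 3600 = 820497600.0 s
arg = 0.055 / (2 * sqrt(2.38e-12 * 820497600.0))
= 0.6223
erfc(0.6223) = 0.3788
C = 0.99 * 0.3788 = 0.375%

0.375


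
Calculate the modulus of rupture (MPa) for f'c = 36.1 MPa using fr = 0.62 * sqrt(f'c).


fr = 0.62 * sqrt(36.1)
= 3.725 MPa

3.725


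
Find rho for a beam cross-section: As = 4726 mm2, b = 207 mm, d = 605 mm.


rho = As / (b * d)
= 4726 / (207 * 605)
= 0.0377

0.0377


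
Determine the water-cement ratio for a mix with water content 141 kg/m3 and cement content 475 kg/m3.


w/c = water / cement
w/c = 141 / 475 = 0.297

0.297


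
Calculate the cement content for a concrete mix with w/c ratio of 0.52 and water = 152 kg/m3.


Cement = water / (w/c)
= 152 / 0.52
= 292.3 kg/m3

292.3


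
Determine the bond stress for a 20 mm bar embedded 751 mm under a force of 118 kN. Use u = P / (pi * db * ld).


u = P / (pi * db * ld)
= 118 * 1000 / (pi * 20 * 751)
= 2.501 MPa

2.501


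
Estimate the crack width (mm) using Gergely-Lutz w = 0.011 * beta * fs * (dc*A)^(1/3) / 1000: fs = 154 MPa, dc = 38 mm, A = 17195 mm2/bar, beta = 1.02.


w = 0.011 * beta * fs * (dc * A)^(1/3) / 1000
= 0.011 * 1.02 * 154 * (38 * 17195)^(1/3) / 1000
= 0.15 mm

0.15


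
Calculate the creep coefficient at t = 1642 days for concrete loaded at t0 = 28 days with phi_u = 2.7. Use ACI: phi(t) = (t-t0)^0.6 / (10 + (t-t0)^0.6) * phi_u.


dt = 1642 - 28 = 1614
phi = 1614^0.6 / (10 + 1614^0.6) * 2.7
= 2.413

2.413


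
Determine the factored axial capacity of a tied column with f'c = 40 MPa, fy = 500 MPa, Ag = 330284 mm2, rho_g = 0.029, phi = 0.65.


Ast = rho * Ag = 0.029 * 330284 = 9578.236 mm2
phi*Pn = 0.65 * 0.80 * (0.85 * 40 * (330284 - 9578.236) + 500 * 9578.236) / 1000
= 8160.42 kN

8160.42


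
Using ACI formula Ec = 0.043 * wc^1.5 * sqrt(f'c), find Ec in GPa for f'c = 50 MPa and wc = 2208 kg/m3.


Ec = 0.043 * 2208^1.5 * sqrt(50) / 1000
= 31.55 GPa

31.55


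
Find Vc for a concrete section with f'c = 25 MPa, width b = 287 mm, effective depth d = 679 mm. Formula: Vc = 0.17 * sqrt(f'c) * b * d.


Vc = 0.17 * sqrt(25) * 287 * 679 / 1000
= 165.64 kN

165.64


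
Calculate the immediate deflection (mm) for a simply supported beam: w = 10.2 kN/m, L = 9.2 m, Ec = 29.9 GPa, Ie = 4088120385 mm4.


Convert: L = 9.2 m = 9200 mm, Ec = 29.9 GPa = 29900 MPa
delta = 5 * 10.2 * 9200^4 / (384 * 29900 * 4088120385)
= 7.78 mm

7.78


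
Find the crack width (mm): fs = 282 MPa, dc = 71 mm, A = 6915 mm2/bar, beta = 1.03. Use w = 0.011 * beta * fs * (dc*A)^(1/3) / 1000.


w = 0.011 * beta * fs * (dc * A)^(1/3) / 1000
= 0.011 * 1.03 * 282 * (71 * 6915)^(1/3) / 1000
= 0.252 mm

0.252


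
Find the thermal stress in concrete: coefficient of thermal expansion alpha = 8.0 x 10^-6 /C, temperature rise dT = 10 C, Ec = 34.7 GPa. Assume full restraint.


sigma = alpha * dT * Ec
= 8.0e-6 * 10 * 34.7 * 1000
= 2.776 MPa

2.776


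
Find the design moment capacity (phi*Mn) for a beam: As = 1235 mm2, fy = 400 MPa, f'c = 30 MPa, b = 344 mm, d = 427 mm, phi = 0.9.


a = As * fy / (0.85 * f'c * b)
= 1235 * 400 / (0.85 * 30 * 344)
= 56.3155 mm
Mn = As * fy * (d - a/2) / 10^6
= 197.0281 kN-m
phi*Mn = 0.9 * 197.0281 = 177.33 kN-m

177.33


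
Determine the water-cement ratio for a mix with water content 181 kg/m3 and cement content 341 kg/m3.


w/c = water / cement
w/c = 181 / 341 = 0.531

0.531


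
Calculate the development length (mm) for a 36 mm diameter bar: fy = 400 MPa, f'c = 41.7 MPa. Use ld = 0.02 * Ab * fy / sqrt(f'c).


Ab = pi * 36^2 / 4 = 1017.876 mm2
ld = 0.02 * 1017.876 * 400 / sqrt(41.7)
= 1261.0 mm

1261.0


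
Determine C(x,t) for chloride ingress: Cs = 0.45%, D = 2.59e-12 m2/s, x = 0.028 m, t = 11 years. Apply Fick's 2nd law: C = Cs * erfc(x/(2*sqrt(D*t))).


t_seconds = 11 * 365.25 * 24 * 3600 = 347133600.0 s
arg = 0.028 / (2 * sqrt(2.59e-12 * 347133600.0))
= 0.4669
erfc(0.4669) = 0.5091
C = 0.45 * 0.5091 = 0.2291%

0.2291


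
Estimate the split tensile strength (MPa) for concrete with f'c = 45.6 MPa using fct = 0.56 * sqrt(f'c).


fct = 0.56 * sqrt(45.6)
= 0.56 * 6.753
= 3.782 MPa

3.782


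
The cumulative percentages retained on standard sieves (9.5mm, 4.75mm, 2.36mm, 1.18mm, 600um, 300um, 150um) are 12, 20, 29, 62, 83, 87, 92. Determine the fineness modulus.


FM = sum(cumulative % retained) / 100
= 385 / 100
= 3.85

3.85


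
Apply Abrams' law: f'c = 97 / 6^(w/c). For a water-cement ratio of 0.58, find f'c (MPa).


f'c = 97 / 6^0.58
= 97 / 2.827
= 34.31 MPa

34.31


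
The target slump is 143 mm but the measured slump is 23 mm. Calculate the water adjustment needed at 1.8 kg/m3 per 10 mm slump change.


Difference = 143 - 23 = 120 mm
Water adjustment = 120 * 1.8 / 10 = 21.6 kg/m3

21.6


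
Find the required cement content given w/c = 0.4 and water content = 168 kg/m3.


Cement = water / (w/c)
= 168 / 0.4
= 420.0 kg/m3

420.0


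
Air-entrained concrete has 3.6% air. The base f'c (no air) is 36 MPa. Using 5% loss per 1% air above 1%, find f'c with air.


Strength loss = (3.6 - 1) * 5 = 13.0%
f'c = 36 * (1 - 13.0/100)
= 31.32 MPa

31.32


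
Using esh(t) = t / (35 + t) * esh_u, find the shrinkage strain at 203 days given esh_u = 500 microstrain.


esh(203) = 203 / (35 + 203) * 500
= 203 / 238 * 500
= 426.5 microstrain

426.5


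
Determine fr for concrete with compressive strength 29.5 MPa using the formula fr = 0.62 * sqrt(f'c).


fr = 0.62 * sqrt(29.5)
= 3.367 MPa

3.367


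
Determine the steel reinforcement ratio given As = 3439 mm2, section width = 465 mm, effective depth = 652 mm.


rho = As / (b * d)
= 3439 / (465 * 652)
= 0.0113

0.0113


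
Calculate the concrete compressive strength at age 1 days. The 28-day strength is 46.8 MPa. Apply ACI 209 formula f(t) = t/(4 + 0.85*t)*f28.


f(1) = 1 / (4 + 0.85 * 1) * 46.8
= 1 / 4.85 * 46.8
= 9.65 MPa

9.65


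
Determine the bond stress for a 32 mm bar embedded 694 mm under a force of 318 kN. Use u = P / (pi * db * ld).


u = P / (pi * db * ld)
= 318 * 1000 / (pi * 32 * 694)
= 4.558 MPa

4.558


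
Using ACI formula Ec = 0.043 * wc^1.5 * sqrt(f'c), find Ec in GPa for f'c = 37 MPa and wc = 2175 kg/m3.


Ec = 0.043 * 2175^1.5 * sqrt(37) / 1000
= 26.53 GPa

26.53


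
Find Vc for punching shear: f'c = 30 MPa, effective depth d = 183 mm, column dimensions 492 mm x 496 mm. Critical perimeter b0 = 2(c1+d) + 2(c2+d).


b0 = 2*(492 + 183) + 2*(496 + 183) = 2708 mm
Vc = 0.33 * sqrt(30) * 2708 * 183 / 1000
= 895.72 kN

895.72


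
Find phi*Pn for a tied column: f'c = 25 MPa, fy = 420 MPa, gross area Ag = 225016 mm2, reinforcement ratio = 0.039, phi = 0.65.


Ast = rho * Ag = 0.039 * 225016 = 8775.624 mm2
phi*Pn = 0.65 * 0.80 * (0.85 * 25 * (225016 - 8775.624) + 420 * 8775.624) / 1000
= 4306.05 kN

4306.05


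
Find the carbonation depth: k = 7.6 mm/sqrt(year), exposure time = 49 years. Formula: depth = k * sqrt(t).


depth = k * sqrt(t)
= 7.6 * sqrt(49)
= 53.2 mm

53.2


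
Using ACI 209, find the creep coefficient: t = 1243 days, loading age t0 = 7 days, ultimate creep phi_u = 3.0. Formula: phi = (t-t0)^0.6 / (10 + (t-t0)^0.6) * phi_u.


dt = 1243 - 7 = 1236
phi = 1236^0.6 / (10 + 1236^0.6) * 3.0
= 2.633

2.633


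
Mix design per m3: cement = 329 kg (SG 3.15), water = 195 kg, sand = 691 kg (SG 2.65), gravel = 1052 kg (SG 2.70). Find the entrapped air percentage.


Vol cement = 329 / (3.15 * 1000) = 0.104444 m3
Vol water = 195 / 1000 = 0.195 m3
Vol sand = 691 / (2.65 * 1000) = 0.260755 m3
Vol gravel = 1052 / (2.70 * 1000) = 0.38963 m3
Total solid + water volume = 0.949829 m3
Air = (1 - 0.949829) * 100 = 5.02%

5.02


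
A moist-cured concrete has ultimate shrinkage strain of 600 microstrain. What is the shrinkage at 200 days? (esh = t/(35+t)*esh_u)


esh(200) = 200 / (35 + 200) * 600
= 200 / 235 * 600
= 510.6 microstrain

510.6


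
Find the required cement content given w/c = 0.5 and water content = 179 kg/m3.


Cement = water / (w/c)
= 179 / 0.5
= 358.0 kg/m3

358.0


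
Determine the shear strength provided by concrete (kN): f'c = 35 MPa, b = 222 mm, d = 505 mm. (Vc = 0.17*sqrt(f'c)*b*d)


Vc = 0.17 * sqrt(35) * 222 * 505 / 1000
= 112.75 kN

112.75


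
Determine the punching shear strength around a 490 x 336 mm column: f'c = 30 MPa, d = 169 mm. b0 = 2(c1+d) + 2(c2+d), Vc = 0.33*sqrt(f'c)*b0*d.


b0 = 2*(490 + 169) + 2*(336 + 169) = 2328 mm
Vc = 0.33 * sqrt(30) * 2328 * 169 / 1000
= 711.12 kN

711.12


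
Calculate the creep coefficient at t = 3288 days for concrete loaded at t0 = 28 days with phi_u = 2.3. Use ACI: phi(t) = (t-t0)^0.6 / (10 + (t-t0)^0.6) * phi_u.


dt = 3288 - 28 = 3260
phi = 3260^0.6 / (10 + 3260^0.6) * 2.3
= 2.134

2.134


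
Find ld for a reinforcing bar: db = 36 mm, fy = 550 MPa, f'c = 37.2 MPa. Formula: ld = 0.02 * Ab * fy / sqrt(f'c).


Ab = pi * 36^2 / 4 = 1017.876 mm2
ld = 0.02 * 1017.876 * 550 / sqrt(37.2)
= 1835.8 mm

1835.8


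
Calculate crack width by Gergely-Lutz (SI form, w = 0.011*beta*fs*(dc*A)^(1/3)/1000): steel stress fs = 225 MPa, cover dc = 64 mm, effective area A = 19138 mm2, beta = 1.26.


w = 0.011 * beta * fs * (dc * A)^(1/3) / 1000
= 0.011 * 1.26 * 225 * (64 * 19138)^(1/3) / 1000
= 0.334 mm

0.334


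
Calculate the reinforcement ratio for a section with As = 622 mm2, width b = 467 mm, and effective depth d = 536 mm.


rho = As / (b * d)
= 622 / (467 * 536)
= 0.0025

0.0025


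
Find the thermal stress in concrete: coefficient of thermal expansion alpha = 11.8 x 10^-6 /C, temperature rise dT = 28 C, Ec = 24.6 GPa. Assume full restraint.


sigma = alpha * dT * Ec
= 11.8e-6 * 28 * 24.6 * 1000
= 8.128 MPa

8.128


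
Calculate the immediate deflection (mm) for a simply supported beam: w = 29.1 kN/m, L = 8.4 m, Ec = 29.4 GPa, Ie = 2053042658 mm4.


Convert: L = 8.4 m = 8400 mm, Ec = 29.4 GPa = 29400 MPa
delta = 5 * 29.1 * 8400^4 / (384 * 29400 * 2053042658)
= 31.25 mm

31.25


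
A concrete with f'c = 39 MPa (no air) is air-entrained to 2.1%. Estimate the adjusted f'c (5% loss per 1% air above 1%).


Strength loss = (2.1 - 1) * 5 = 5.5%
f'c = 39 * (1 - 5.5/100)
= 36.85 MPa

36.85


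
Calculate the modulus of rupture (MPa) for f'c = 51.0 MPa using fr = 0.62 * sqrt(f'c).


fr = 0.62 * sqrt(51.0)
= 4.428 MPa

4.428


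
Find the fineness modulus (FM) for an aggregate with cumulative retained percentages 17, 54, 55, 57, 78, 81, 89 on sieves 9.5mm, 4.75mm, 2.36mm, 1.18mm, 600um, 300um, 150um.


FM = sum(cumulative % retained) / 100
= 431 / 100
= 4.31

4.31


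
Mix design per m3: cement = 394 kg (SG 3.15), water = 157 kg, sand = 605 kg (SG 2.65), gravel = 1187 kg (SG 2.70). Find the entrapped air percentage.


Vol cement = 394 / (3.15 * 1000) = 0.125079 m3
Vol water = 157 / 1000 = 0.157 m3
Vol sand = 605 / (2.65 * 1000) = 0.228302 m3
Vol gravel = 1187 / (2.70 * 1000) = 0.43963 m3
Total solid + water volume = 0.950011 m3
Air = (1 - 0.950011) * 100 = 5.0%

5.0


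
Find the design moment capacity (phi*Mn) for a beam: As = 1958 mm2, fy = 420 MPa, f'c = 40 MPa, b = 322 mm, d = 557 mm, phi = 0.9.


a = As * fy / (0.85 * f'c * b)
= 1958 * 420 / (0.85 * 40 * 322)
= 75.1151 mm
Mn = As * fy * (d - a/2) / 10^6
= 427.1687 kN-m
phi*Mn = 0.9 * 427.1687 = 384.45 kN-m

384.45


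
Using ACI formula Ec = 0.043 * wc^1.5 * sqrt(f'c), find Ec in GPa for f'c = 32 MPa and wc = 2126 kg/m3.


Ec = 0.043 * 2126^1.5 * sqrt(32) / 1000
= 23.84 GPa

23.84


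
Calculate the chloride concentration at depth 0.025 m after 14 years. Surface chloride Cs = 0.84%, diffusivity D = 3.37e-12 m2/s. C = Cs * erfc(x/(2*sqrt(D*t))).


t_seconds = 14 * 365.25 * 24 * 3600 = 441806400.0 s
arg = 0.025 / (2 * sqrt(3.37e-12 * 441806400.0))
= 0.324
erfc(0.324) = 0.6469
C = 0.84 * 0.6469 = 0.5434%

0.5434


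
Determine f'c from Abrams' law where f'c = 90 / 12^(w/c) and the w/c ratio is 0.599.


f'c = 90 / 12^0.599
= 90 / 4.43
= 20.31 MPa

20.31


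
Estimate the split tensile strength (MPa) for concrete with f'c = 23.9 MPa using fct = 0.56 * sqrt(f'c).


fct = 0.56 * sqrt(23.9)
= 0.56 * 4.889
= 2.738 MPa

2.738


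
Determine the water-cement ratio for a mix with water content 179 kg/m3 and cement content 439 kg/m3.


w/c = water / cement
w/c = 179 / 439 = 0.408

0.408


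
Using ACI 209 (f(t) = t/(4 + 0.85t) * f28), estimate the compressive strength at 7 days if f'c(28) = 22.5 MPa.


f(7) = 7 / (4 + 0.85 * 7) * 22.5
= 7 / 9.95 * 22.5
= 15.83 MPa

15.83


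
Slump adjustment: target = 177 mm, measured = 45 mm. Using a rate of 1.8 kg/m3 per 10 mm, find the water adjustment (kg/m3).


Difference = 177 - 45 = 132 mm
Water adjustment = 132 * 1.8 / 10 = 23.8 kg/m3

23.8


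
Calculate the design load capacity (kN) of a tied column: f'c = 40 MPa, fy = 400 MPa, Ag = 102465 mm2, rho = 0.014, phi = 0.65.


Ast = rho * Ag = 0.014 * 102465 = 1434.51 mm2
phi*Pn = 0.65 * 0.80 * (0.85 * 40 * (102465 - 1434.51) + 400 * 1434.51) / 1000
= 2084.6 kN

2084.6


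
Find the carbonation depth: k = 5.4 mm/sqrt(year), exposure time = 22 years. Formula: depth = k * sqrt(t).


depth = k * sqrt(t)
= 5.4 * sqrt(22)
= 25.33 mm

25.33


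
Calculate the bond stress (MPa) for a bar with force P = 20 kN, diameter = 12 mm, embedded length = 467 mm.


u = P / (pi * db * ld)
= 20 * 1000 / (pi * 12 * 467)
= 1.136 MPa

1.136


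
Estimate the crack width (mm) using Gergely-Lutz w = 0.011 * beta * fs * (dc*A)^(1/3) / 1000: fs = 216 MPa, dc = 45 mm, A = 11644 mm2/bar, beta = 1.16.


w = 0.011 * beta * fs * (dc * A)^(1/3) / 1000
= 0.011 * 1.16 * 216 * (45 * 11644)^(1/3) / 1000
= 0.222 mm

0.222


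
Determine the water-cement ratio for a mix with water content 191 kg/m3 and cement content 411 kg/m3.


w/c = water / cement
w/c = 191 / 411 = 0.465

0.465


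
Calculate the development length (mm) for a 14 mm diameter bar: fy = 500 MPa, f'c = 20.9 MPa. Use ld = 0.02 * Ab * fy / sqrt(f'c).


Ab = pi * 14^2 / 4 = 153.938 mm2
ld = 0.02 * 153.938 * 500 / sqrt(20.9)
= 336.7 mm

336.7


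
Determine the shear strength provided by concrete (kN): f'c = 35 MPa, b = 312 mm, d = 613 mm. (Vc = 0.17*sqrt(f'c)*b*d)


Vc = 0.17 * sqrt(35) * 312 * 613 / 1000
= 192.35 kN

192.35


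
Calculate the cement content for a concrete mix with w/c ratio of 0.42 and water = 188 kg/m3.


Cement = water / (w/c)
= 188 / 0.42
= 447.6 kg/m3

447.6


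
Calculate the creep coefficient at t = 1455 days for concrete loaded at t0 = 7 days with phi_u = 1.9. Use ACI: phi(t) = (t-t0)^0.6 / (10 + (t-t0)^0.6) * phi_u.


dt = 1455 - 7 = 1448
phi = 1448^0.6 / (10 + 1448^0.6) * 1.9
= 1.686

1.686


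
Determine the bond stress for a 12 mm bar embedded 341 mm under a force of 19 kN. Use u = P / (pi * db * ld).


u = P / (pi * db * ld)
= 19 * 1000 / (pi * 12 * 341)
= 1.478 MPa

1.478


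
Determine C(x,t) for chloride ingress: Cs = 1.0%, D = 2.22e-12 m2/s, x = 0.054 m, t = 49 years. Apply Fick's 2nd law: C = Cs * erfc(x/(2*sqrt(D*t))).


t_seconds = 49 * 365.25 * 24 * 3600 = 1546322400.0 s
arg = 0.054 / (2 * sqrt(2.22e-12 * 1546322400.0))
= 0.4608
erfc(0.4608) = 0.5146
C = 1.0 * 0.5146 = 0.5146%

0.5146


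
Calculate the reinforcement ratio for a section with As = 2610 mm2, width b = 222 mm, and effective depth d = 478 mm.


rho = As / (b * d)
= 2610 / (222 * 478)
= 0.0246

0.0246


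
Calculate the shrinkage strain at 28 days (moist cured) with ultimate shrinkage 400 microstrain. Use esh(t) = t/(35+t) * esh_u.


esh(28) = 28 / (35 + 28) * 400
= 28 / 63 * 400
= 177.8 microstrain

177.8


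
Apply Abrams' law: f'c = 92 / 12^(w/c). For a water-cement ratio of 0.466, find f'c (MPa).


f'c = 92 / 12^0.466
= 92 / 3.183
= 28.9 MPa

28.9


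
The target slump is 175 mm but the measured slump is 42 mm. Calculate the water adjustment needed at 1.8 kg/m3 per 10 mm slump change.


Difference = 175 - 42 = 133 mm
Water adjustment = 133 * 1.8 / 10 = 23.9 kg/m3

23.9


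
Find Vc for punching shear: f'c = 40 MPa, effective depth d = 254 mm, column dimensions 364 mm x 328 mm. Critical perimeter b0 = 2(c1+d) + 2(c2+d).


b0 = 2*(364 + 254) + 2*(328 + 254) = 2400 mm
Vc = 0.33 * sqrt(40) * 2400 * 254 / 1000
= 1272.3 kN

1272.3


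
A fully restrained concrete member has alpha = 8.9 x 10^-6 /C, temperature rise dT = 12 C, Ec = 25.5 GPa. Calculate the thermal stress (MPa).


sigma = alpha * dT * Ec
= 8.9e-6 * 12 * 25.5 * 1000
= 2.723 MPa

2.723


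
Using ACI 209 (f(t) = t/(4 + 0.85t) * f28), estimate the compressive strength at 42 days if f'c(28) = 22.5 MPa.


f(42) = 42 / (4 + 0.85 * 42) * 22.5
= 42 / 39.7 * 22.5
= 23.8 MPa

23.8


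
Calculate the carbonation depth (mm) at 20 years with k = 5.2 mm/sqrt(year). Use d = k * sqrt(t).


depth = k * sqrt(t)
= 5.2 * sqrt(20)
= 23.26 mm

23.26


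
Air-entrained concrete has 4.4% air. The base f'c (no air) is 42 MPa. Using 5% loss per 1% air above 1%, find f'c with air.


Strength loss = (4.4 - 1) * 5 = 17.0%
f'c = 42 * (1 - 17.0/100)
= 34.86 MPa

34.86


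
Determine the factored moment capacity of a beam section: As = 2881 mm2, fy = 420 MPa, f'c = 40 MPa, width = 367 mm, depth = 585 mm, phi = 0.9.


a = As * fy / (0.85 * f'c * b)
= 2881 * 420 / (0.85 * 40 * 367)
= 96.9723 mm
Mn = As * fy * (d - a/2) / 10^6
= 649.1925 kN-m
phi*Mn = 0.9 * 649.1925 = 584.27 kN-m

584.27


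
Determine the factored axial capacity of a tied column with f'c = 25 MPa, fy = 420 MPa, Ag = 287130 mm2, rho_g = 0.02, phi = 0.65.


Ast = rho * Ag = 0.02 * 287130 = 5742.6 mm2
phi*Pn = 0.65 * 0.80 * (0.85 * 25 * (287130 - 5742.6) + 420 * 5742.6) / 1000
= 4363.51 kN

4363.51


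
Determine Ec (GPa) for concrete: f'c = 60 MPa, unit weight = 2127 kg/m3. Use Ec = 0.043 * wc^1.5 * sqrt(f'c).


Ec = 0.043 * 2127^1.5 * sqrt(60) / 1000
= 32.67 GPa

32.67


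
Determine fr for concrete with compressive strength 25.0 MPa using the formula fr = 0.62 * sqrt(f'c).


fr = 0.62 * sqrt(25.0)
= 3.1 MPa

3.1


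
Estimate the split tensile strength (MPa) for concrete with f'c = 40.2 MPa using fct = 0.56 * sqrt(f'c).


fct = 0.56 * sqrt(40.2)
= 0.56 * 6.34
= 3.551 MPa

3.551


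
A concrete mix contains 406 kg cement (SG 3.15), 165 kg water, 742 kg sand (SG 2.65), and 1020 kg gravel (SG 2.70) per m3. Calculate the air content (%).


Vol cement = 406 / (3.15 * 1000) = 0.128889 m3
Vol water = 165 / 1000 = 0.165 m3
Vol sand = 742 / (2.65 * 1000) = 0.28 m3
Vol gravel = 1020 / (2.70 * 1000) = 0.377778 m3
Total solid + water volume = 0.951667 m3
Air = (1 - 0.951667) * 100 = 4.83%

4.83


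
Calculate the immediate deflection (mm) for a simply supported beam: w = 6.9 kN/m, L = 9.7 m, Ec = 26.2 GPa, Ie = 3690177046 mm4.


Convert: L = 9.7 m = 9700 mm, Ec = 26.2 GPa = 26200 MPa
delta = 5 * 6.9 * 9700^4 / (384 * 26200 * 3690177046)
= 8.23 mm

8.23


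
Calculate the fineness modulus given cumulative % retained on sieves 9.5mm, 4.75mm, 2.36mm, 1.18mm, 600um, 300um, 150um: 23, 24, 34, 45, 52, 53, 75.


FM = sum(cumulative % retained) / 100
= 306 / 100
= 3.06

3.06


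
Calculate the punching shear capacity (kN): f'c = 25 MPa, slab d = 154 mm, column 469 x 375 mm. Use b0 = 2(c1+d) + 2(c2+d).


b0 = 2*(469 + 154) + 2*(375 + 154) = 2304 mm
Vc = 0.33 * sqrt(25) * 2304 * 154 / 1000
= 585.45 kN

585.45


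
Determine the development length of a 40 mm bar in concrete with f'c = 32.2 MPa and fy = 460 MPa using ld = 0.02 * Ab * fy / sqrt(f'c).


Ab = pi * 40^2 / 4 = 1256.637 mm2
ld = 0.02 * 1256.637 * 460 / sqrt(32.2)
= 2037.4 mm

2037.4


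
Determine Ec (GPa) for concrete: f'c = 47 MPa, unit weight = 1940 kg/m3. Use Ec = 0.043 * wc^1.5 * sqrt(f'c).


Ec = 0.043 * 1940^1.5 * sqrt(47) / 1000
= 25.19 GPa

25.19


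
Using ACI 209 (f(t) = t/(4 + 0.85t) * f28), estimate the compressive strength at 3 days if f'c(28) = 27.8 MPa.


f(3) = 3 / (4 + 0.85 * 3) * 27.8
= 3 / 6.55 * 27.8
= 12.73 MPa

12.73


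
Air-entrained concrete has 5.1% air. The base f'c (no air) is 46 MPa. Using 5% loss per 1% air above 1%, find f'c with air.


Strength loss = (5.1 - 1) * 5 = 20.5%
f'c = 46 * (1 - 20.5/100)
= 36.57 MPa

36.57


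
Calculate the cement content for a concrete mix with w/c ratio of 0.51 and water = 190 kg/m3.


Cement = water / (w/c)
= 190 / 0.51
= 372.5 kg/m3

372.5


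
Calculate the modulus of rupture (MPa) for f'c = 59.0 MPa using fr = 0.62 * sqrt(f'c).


fr = 0.62 * sqrt(59.0)
= 4.762 MPa

4.762


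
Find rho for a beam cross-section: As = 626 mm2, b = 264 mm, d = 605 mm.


rho = As / (b * d)
= 626 / (264 * 605)
= 0.0039

0.0039


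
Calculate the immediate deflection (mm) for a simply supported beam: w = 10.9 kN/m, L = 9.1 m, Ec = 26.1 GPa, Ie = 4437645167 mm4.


Convert: L = 9.1 m = 9100 mm, Ec = 26.1 GPa = 26100 MPa
delta = 5 * 10.9 * 9100^4 / (384 * 26100 * 4437645167)
= 8.4 mm

8.4


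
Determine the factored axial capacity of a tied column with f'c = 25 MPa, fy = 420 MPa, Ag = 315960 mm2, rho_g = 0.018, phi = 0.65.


Ast = rho * Ag = 0.018 * 315960 = 5687.28 mm2
phi*Pn = 0.65 * 0.80 * (0.85 * 25 * (315960 - 5687.28) + 420 * 5687.28) / 1000
= 4670.62 kN

4670.62


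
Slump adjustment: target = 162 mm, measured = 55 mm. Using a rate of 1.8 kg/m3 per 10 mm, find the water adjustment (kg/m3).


Difference = 162 - 55 = 107 mm
Water adjustment = 107 * 1.8 / 10 = 19.3 kg/m3

19.3


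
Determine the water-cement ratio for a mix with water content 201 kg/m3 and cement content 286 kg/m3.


w/c = water / cement
w/c = 201 / 286 = 0.703

0.703


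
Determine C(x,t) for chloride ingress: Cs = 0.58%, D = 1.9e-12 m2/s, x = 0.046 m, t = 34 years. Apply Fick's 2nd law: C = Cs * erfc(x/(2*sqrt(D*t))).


t_seconds = 34 * 365.25 * 24 * 3600 = 1072958400.0 s
arg = 0.046 / (2 * sqrt(1.9e-12 * 1072958400.0))
= 0.5094
erfc(0.5094) = 0.4713
C = 0.58 * 0.4713 = 0.2733%

0.2733


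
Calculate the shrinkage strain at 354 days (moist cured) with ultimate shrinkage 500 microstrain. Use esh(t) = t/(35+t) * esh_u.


esh(354) = 354 / (35 + 354) * 500
= 354 / 389 * 500
= 455.0 microstrain

455.0


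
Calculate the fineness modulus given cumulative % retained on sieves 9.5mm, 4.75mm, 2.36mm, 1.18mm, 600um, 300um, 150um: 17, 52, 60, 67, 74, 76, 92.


FM = sum(cumulative % retained) / 100
= 438 / 100
= 4.38

4.38


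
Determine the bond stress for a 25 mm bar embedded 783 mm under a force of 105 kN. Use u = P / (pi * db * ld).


u = P / (pi * db * ld)
= 105 * 1000 / (pi * 25 * 783)
= 1.707 MPa

1.707


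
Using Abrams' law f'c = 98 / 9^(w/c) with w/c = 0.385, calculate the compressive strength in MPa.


f'c = 98 / 9^0.385
= 98 / 2.33
= 42.06 MPa

42.06


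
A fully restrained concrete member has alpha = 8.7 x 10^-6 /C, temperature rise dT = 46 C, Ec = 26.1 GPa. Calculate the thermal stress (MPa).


sigma = alpha * dT * Ec
= 8.7e-6 * 46 * 26.1 * 1000
= 10.445 MPa

10.445


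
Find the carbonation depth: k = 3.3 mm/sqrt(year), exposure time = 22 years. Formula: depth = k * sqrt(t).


depth = k * sqrt(t)
= 3.3 * sqrt(22)
= 15.48 mm

15.48


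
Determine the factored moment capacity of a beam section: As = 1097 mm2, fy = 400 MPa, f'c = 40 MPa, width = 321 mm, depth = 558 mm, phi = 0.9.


a = As * fy / (0.85 * f'c * b)
= 1097 * 400 / (0.85 * 40 * 321)
= 40.2052 mm
Mn = As * fy * (d - a/2) / 10^6
= 236.0294 kN-m
phi*Mn = 0.9 * 236.0294 = 212.43 kN-m

212.43
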